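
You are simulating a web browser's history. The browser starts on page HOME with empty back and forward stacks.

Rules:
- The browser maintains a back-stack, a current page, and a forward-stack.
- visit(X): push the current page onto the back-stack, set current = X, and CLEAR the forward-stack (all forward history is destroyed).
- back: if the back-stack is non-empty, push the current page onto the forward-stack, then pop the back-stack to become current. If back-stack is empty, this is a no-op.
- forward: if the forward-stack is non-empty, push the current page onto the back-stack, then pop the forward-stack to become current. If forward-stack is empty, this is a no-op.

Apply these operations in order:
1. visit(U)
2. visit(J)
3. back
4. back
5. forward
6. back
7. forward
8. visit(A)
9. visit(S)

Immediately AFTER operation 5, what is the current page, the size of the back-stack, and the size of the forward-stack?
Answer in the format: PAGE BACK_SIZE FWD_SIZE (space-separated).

After 1 (visit(U)): cur=U back=1 fwd=0
After 2 (visit(J)): cur=J back=2 fwd=0
After 3 (back): cur=U back=1 fwd=1
After 4 (back): cur=HOME back=0 fwd=2
After 5 (forward): cur=U back=1 fwd=1

U 1 1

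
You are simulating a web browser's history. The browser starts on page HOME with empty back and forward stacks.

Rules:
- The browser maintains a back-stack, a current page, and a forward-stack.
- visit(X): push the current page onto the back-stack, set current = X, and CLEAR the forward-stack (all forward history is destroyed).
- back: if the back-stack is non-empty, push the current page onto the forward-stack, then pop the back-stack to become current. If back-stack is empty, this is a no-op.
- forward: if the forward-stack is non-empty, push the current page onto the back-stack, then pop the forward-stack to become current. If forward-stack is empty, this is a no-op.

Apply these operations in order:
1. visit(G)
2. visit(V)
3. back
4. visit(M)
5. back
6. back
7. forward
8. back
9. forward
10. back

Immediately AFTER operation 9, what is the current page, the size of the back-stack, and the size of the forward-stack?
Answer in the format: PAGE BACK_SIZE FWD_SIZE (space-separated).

After 1 (visit(G)): cur=G back=1 fwd=0
After 2 (visit(V)): cur=V back=2 fwd=0
After 3 (back): cur=G back=1 fwd=1
After 4 (visit(M)): cur=M back=2 fwd=0
After 5 (back): cur=G back=1 fwd=1
After 6 (back): cur=HOME back=0 fwd=2
After 7 (forward): cur=G back=1 fwd=1
After 8 (back): cur=HOME back=0 fwd=2
After 9 (forward): cur=G back=1 fwd=1

G 1 1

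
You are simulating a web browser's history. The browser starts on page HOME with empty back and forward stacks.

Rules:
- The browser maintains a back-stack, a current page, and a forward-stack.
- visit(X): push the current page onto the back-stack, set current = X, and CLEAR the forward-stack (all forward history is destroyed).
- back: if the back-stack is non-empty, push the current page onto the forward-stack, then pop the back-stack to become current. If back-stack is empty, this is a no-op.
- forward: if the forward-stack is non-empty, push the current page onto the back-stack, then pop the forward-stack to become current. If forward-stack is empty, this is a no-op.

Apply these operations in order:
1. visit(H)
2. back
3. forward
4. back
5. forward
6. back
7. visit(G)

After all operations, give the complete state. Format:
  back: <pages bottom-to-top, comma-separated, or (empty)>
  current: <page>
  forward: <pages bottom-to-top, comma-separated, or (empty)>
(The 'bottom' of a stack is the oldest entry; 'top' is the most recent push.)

After 1 (visit(H)): cur=H back=1 fwd=0
After 2 (back): cur=HOME back=0 fwd=1
After 3 (forward): cur=H back=1 fwd=0
After 4 (back): cur=HOME back=0 fwd=1
After 5 (forward): cur=H back=1 fwd=0
After 6 (back): cur=HOME back=0 fwd=1
After 7 (visit(G)): cur=G back=1 fwd=0

Answer: back: HOME
current: G
forward: (empty)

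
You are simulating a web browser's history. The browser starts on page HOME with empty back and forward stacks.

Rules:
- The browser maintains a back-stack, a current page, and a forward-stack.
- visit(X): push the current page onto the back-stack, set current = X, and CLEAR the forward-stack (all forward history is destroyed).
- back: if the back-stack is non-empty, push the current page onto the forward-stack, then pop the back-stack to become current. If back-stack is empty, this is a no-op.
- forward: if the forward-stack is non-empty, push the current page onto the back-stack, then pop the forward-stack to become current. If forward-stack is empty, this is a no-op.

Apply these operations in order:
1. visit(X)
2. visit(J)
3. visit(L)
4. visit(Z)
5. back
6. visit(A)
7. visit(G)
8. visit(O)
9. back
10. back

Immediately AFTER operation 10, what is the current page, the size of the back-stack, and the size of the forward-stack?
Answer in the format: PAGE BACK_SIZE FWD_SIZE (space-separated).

After 1 (visit(X)): cur=X back=1 fwd=0
After 2 (visit(J)): cur=J back=2 fwd=0
After 3 (visit(L)): cur=L back=3 fwd=0
After 4 (visit(Z)): cur=Z back=4 fwd=0
After 5 (back): cur=L back=3 fwd=1
After 6 (visit(A)): cur=A back=4 fwd=0
After 7 (visit(G)): cur=G back=5 fwd=0
After 8 (visit(O)): cur=O back=6 fwd=0
After 9 (back): cur=G back=5 fwd=1
After 10 (back): cur=A back=4 fwd=2

A 4 2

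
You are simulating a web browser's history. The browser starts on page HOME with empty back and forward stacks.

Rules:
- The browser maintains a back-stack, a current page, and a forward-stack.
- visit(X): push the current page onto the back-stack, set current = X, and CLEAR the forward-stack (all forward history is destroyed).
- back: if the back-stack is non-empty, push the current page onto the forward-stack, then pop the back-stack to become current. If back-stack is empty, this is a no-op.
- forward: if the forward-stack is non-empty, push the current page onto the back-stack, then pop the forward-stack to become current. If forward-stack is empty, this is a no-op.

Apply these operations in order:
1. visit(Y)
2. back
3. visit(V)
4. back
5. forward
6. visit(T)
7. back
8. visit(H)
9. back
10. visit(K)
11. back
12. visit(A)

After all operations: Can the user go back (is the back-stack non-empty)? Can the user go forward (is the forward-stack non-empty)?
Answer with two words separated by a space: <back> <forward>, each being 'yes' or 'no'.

After 1 (visit(Y)): cur=Y back=1 fwd=0
After 2 (back): cur=HOME back=0 fwd=1
After 3 (visit(V)): cur=V back=1 fwd=0
After 4 (back): cur=HOME back=0 fwd=1
After 5 (forward): cur=V back=1 fwd=0
After 6 (visit(T)): cur=T back=2 fwd=0
After 7 (back): cur=V back=1 fwd=1
After 8 (visit(H)): cur=H back=2 fwd=0
After 9 (back): cur=V back=1 fwd=1
After 10 (visit(K)): cur=K back=2 fwd=0
After 11 (back): cur=V back=1 fwd=1
After 12 (visit(A)): cur=A back=2 fwd=0

Answer: yes no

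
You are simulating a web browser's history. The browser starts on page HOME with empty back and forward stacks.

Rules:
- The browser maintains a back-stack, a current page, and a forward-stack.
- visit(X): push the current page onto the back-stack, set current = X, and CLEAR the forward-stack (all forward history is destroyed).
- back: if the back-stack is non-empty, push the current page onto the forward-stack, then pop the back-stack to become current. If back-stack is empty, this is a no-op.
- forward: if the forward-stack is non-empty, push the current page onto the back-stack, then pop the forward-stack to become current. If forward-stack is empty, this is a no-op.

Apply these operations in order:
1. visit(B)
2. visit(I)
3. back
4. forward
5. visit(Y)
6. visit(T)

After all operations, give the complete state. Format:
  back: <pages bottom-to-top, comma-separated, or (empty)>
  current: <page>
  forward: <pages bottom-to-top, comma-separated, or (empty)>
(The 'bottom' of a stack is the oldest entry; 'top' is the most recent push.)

Answer: back: HOME,B,I,Y
current: T
forward: (empty)

Derivation:
After 1 (visit(B)): cur=B back=1 fwd=0
After 2 (visit(I)): cur=I back=2 fwd=0
After 3 (back): cur=B back=1 fwd=1
After 4 (forward): cur=I back=2 fwd=0
After 5 (visit(Y)): cur=Y back=3 fwd=0
After 6 (visit(T)): cur=T back=4 fwd=0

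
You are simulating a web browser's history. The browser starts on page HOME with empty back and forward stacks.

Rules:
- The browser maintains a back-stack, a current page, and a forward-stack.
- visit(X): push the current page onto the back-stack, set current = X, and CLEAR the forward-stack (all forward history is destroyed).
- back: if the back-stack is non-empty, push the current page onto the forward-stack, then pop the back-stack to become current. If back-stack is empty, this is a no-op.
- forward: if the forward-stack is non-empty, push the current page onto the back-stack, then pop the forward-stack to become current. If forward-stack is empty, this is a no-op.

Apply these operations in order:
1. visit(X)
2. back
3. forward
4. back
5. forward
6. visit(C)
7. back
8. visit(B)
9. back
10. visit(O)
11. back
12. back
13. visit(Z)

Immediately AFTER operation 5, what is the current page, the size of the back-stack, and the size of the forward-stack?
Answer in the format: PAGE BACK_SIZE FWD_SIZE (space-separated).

After 1 (visit(X)): cur=X back=1 fwd=0
After 2 (back): cur=HOME back=0 fwd=1
After 3 (forward): cur=X back=1 fwd=0
After 4 (back): cur=HOME back=0 fwd=1
After 5 (forward): cur=X back=1 fwd=0

X 1 0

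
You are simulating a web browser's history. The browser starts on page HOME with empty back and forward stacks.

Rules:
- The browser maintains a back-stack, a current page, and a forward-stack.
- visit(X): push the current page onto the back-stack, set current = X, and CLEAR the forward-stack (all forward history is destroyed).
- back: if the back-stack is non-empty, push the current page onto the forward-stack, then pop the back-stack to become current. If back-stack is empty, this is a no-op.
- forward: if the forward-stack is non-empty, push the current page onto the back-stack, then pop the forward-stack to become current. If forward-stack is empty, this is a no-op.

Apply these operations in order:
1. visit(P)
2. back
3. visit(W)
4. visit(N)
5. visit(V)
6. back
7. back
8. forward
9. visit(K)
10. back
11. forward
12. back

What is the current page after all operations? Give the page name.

After 1 (visit(P)): cur=P back=1 fwd=0
After 2 (back): cur=HOME back=0 fwd=1
After 3 (visit(W)): cur=W back=1 fwd=0
After 4 (visit(N)): cur=N back=2 fwd=0
After 5 (visit(V)): cur=V back=3 fwd=0
After 6 (back): cur=N back=2 fwd=1
After 7 (back): cur=W back=1 fwd=2
After 8 (forward): cur=N back=2 fwd=1
After 9 (visit(K)): cur=K back=3 fwd=0
After 10 (back): cur=N back=2 fwd=1
After 11 (forward): cur=K back=3 fwd=0
After 12 (back): cur=N back=2 fwd=1

Answer: N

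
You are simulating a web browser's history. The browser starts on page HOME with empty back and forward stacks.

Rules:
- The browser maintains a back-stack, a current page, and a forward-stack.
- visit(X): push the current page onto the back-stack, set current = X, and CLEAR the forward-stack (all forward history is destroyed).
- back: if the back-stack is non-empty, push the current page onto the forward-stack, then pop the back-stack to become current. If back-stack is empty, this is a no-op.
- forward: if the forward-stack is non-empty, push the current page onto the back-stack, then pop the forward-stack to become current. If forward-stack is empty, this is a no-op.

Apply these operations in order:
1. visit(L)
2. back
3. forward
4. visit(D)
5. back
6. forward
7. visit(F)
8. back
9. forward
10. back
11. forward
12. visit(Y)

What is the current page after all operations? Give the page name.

After 1 (visit(L)): cur=L back=1 fwd=0
After 2 (back): cur=HOME back=0 fwd=1
After 3 (forward): cur=L back=1 fwd=0
After 4 (visit(D)): cur=D back=2 fwd=0
After 5 (back): cur=L back=1 fwd=1
After 6 (forward): cur=D back=2 fwd=0
After 7 (visit(F)): cur=F back=3 fwd=0
After 8 (back): cur=D back=2 fwd=1
After 9 (forward): cur=F back=3 fwd=0
After 10 (back): cur=D back=2 fwd=1
After 11 (forward): cur=F back=3 fwd=0
After 12 (visit(Y)): cur=Y back=4 fwd=0

Answer: Y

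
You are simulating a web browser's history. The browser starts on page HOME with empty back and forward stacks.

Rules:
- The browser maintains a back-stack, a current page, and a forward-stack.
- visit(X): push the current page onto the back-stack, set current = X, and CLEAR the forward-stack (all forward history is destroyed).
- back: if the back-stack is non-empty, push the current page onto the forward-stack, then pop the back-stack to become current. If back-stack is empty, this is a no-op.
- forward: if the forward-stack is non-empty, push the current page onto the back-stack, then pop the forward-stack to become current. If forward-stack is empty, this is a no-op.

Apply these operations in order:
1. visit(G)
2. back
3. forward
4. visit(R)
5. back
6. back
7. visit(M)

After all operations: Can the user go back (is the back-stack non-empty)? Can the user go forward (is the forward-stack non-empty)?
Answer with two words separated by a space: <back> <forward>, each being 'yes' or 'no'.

After 1 (visit(G)): cur=G back=1 fwd=0
After 2 (back): cur=HOME back=0 fwd=1
After 3 (forward): cur=G back=1 fwd=0
After 4 (visit(R)): cur=R back=2 fwd=0
After 5 (back): cur=G back=1 fwd=1
After 6 (back): cur=HOME back=0 fwd=2
After 7 (visit(M)): cur=M back=1 fwd=0

Answer: yes no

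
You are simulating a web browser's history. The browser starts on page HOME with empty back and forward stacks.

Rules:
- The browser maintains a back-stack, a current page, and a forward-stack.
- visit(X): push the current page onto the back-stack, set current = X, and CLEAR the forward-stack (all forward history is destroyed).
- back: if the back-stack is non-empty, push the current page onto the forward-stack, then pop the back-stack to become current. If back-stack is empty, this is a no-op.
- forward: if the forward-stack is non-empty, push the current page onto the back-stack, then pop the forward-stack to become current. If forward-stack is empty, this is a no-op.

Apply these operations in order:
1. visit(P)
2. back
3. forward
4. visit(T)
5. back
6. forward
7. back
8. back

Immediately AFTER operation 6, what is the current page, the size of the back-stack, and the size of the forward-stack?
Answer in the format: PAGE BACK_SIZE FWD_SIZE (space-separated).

After 1 (visit(P)): cur=P back=1 fwd=0
After 2 (back): cur=HOME back=0 fwd=1
After 3 (forward): cur=P back=1 fwd=0
After 4 (visit(T)): cur=T back=2 fwd=0
After 5 (back): cur=P back=1 fwd=1
After 6 (forward): cur=T back=2 fwd=0

T 2 0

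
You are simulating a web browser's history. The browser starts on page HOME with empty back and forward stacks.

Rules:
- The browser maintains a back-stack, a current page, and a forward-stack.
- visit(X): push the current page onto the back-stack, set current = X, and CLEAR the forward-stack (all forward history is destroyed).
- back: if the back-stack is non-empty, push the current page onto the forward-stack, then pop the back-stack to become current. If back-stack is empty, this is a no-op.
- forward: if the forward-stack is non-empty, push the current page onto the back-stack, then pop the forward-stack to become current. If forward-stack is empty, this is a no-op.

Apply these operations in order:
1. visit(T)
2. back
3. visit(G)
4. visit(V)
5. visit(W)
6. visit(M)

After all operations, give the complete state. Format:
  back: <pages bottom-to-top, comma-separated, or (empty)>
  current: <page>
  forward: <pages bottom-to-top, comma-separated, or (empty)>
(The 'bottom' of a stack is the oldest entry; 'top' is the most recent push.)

Answer: back: HOME,G,V,W
current: M
forward: (empty)

Derivation:
After 1 (visit(T)): cur=T back=1 fwd=0
After 2 (back): cur=HOME back=0 fwd=1
After 3 (visit(G)): cur=G back=1 fwd=0
After 4 (visit(V)): cur=V back=2 fwd=0
After 5 (visit(W)): cur=W back=3 fwd=0
After 6 (visit(M)): cur=M back=4 fwd=0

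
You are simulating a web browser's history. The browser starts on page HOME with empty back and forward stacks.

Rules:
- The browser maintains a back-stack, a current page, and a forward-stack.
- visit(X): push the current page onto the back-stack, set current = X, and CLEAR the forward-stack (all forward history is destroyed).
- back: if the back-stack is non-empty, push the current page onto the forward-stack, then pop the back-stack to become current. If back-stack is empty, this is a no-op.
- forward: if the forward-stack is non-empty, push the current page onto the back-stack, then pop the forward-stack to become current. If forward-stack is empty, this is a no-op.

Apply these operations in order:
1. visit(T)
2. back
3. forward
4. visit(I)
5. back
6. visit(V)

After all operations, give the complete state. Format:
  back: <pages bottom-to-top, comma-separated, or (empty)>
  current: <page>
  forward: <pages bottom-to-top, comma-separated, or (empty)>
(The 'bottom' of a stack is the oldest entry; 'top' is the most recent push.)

After 1 (visit(T)): cur=T back=1 fwd=0
After 2 (back): cur=HOME back=0 fwd=1
After 3 (forward): cur=T back=1 fwd=0
After 4 (visit(I)): cur=I back=2 fwd=0
After 5 (back): cur=T back=1 fwd=1
After 6 (visit(V)): cur=V back=2 fwd=0

Answer: back: HOME,T
current: V
forward: (empty)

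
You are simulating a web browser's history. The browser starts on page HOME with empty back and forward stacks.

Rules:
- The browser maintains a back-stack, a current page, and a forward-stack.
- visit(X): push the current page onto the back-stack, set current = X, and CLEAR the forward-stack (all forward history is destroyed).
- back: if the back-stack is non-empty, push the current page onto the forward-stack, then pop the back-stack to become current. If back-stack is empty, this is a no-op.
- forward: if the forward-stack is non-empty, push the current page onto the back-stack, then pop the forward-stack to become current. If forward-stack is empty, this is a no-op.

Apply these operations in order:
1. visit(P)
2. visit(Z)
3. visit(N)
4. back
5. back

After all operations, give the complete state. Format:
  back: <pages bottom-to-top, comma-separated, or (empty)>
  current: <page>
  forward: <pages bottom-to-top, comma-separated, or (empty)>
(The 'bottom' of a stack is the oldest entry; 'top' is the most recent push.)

Answer: back: HOME
current: P
forward: N,Z

Derivation:
After 1 (visit(P)): cur=P back=1 fwd=0
After 2 (visit(Z)): cur=Z back=2 fwd=0
After 3 (visit(N)): cur=N back=3 fwd=0
After 4 (back): cur=Z back=2 fwd=1
After 5 (back): cur=P back=1 fwd=2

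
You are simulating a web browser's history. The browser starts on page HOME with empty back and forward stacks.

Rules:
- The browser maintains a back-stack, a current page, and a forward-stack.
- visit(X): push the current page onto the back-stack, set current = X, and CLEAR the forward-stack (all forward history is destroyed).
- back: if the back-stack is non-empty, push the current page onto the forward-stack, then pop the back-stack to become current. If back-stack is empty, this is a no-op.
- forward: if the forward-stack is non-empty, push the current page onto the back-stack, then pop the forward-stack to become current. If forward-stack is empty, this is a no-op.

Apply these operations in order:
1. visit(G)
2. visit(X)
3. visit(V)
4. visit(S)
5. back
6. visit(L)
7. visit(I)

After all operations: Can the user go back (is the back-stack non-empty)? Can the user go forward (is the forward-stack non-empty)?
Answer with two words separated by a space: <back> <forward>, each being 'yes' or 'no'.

Answer: yes no

Derivation:
After 1 (visit(G)): cur=G back=1 fwd=0
After 2 (visit(X)): cur=X back=2 fwd=0
After 3 (visit(V)): cur=V back=3 fwd=0
After 4 (visit(S)): cur=S back=4 fwd=0
After 5 (back): cur=V back=3 fwd=1
After 6 (visit(L)): cur=L back=4 fwd=0
After 7 (visit(I)): cur=I back=5 fwd=0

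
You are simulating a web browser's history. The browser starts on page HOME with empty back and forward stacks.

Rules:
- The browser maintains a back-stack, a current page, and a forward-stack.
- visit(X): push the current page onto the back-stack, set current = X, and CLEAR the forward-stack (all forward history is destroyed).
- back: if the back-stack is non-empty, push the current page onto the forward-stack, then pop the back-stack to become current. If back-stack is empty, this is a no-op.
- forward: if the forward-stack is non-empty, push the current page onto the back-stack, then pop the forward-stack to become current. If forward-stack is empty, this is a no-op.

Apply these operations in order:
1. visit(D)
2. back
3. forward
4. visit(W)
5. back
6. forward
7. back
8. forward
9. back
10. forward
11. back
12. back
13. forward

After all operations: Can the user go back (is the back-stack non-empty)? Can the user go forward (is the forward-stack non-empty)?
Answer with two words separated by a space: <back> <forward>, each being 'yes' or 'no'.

After 1 (visit(D)): cur=D back=1 fwd=0
After 2 (back): cur=HOME back=0 fwd=1
After 3 (forward): cur=D back=1 fwd=0
After 4 (visit(W)): cur=W back=2 fwd=0
After 5 (back): cur=D back=1 fwd=1
After 6 (forward): cur=W back=2 fwd=0
After 7 (back): cur=D back=1 fwd=1
After 8 (forward): cur=W back=2 fwd=0
After 9 (back): cur=D back=1 fwd=1
After 10 (forward): cur=W back=2 fwd=0
After 11 (back): cur=D back=1 fwd=1
After 12 (back): cur=HOME back=0 fwd=2
After 13 (forward): cur=D back=1 fwd=1

Answer: yes yes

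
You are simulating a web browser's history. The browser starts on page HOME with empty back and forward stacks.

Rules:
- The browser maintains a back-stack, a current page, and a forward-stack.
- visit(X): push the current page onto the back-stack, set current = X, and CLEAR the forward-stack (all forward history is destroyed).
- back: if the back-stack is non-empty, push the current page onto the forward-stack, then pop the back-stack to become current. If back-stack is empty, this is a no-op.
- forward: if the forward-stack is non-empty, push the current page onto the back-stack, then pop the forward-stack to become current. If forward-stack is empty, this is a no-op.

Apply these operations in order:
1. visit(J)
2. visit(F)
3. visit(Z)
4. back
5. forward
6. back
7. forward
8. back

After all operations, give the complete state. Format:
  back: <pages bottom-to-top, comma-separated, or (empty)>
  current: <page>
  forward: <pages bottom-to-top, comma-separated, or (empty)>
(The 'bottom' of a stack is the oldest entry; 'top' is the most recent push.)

Answer: back: HOME,J
current: F
forward: Z

Derivation:
After 1 (visit(J)): cur=J back=1 fwd=0
After 2 (visit(F)): cur=F back=2 fwd=0
After 3 (visit(Z)): cur=Z back=3 fwd=0
After 4 (back): cur=F back=2 fwd=1
After 5 (forward): cur=Z back=3 fwd=0
After 6 (back): cur=F back=2 fwd=1
After 7 (forward): cur=Z back=3 fwd=0
After 8 (back): cur=F back=2 fwd=1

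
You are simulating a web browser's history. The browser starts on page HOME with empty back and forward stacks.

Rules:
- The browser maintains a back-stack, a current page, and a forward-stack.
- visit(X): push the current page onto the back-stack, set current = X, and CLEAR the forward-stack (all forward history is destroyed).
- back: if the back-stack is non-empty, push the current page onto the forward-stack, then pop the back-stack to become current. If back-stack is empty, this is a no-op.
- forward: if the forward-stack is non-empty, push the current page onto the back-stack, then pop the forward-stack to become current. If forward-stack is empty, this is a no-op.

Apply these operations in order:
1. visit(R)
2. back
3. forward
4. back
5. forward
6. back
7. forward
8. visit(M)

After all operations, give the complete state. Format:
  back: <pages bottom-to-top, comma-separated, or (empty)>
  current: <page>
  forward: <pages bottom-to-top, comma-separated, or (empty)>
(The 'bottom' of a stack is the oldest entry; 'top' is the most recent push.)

Answer: back: HOME,R
current: M
forward: (empty)

Derivation:
After 1 (visit(R)): cur=R back=1 fwd=0
After 2 (back): cur=HOME back=0 fwd=1
After 3 (forward): cur=R back=1 fwd=0
After 4 (back): cur=HOME back=0 fwd=1
After 5 (forward): cur=R back=1 fwd=0
After 6 (back): cur=HOME back=0 fwd=1
After 7 (forward): cur=R back=1 fwd=0
After 8 (visit(M)): cur=M back=2 fwd=0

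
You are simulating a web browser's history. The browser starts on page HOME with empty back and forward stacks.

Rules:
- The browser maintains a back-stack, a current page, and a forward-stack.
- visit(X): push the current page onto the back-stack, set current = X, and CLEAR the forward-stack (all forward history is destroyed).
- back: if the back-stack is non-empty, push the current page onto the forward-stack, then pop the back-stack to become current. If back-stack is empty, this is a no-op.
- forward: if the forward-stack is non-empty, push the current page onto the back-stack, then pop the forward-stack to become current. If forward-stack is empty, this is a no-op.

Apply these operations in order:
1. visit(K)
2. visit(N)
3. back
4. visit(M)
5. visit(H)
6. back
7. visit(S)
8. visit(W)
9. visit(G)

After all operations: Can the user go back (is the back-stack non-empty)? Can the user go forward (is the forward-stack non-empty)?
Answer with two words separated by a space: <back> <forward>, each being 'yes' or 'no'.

Answer: yes no

Derivation:
After 1 (visit(K)): cur=K back=1 fwd=0
After 2 (visit(N)): cur=N back=2 fwd=0
After 3 (back): cur=K back=1 fwd=1
After 4 (visit(M)): cur=M back=2 fwd=0
After 5 (visit(H)): cur=H back=3 fwd=0
After 6 (back): cur=M back=2 fwd=1
After 7 (visit(S)): cur=S back=3 fwd=0
After 8 (visit(W)): cur=W back=4 fwd=0
After 9 (visit(G)): cur=G back=5 fwd=0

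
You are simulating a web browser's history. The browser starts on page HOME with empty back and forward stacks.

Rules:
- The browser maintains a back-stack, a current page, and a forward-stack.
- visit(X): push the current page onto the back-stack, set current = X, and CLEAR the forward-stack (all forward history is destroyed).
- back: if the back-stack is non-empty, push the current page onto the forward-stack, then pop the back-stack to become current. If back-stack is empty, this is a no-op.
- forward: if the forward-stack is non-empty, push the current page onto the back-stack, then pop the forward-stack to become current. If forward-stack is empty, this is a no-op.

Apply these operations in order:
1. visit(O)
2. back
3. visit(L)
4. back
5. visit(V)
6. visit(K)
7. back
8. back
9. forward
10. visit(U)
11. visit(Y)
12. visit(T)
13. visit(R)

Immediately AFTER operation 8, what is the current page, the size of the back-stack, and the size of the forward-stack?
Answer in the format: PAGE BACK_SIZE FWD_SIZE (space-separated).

After 1 (visit(O)): cur=O back=1 fwd=0
After 2 (back): cur=HOME back=0 fwd=1
After 3 (visit(L)): cur=L back=1 fwd=0
After 4 (back): cur=HOME back=0 fwd=1
After 5 (visit(V)): cur=V back=1 fwd=0
After 6 (visit(K)): cur=K back=2 fwd=0
After 7 (back): cur=V back=1 fwd=1
After 8 (back): cur=HOME back=0 fwd=2

HOME 0 2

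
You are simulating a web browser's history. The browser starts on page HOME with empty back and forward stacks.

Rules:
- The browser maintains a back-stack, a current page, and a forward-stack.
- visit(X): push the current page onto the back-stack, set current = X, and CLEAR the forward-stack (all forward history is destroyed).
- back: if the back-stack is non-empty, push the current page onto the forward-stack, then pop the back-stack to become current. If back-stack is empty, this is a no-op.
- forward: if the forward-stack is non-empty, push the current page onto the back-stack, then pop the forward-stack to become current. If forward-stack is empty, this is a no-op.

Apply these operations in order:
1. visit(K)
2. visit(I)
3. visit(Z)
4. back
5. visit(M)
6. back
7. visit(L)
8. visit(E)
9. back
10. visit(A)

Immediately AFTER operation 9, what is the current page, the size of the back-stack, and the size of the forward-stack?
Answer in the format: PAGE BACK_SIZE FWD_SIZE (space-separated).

After 1 (visit(K)): cur=K back=1 fwd=0
After 2 (visit(I)): cur=I back=2 fwd=0
After 3 (visit(Z)): cur=Z back=3 fwd=0
After 4 (back): cur=I back=2 fwd=1
After 5 (visit(M)): cur=M back=3 fwd=0
After 6 (back): cur=I back=2 fwd=1
After 7 (visit(L)): cur=L back=3 fwd=0
After 8 (visit(E)): cur=E back=4 fwd=0
After 9 (back): cur=L back=3 fwd=1

L 3 1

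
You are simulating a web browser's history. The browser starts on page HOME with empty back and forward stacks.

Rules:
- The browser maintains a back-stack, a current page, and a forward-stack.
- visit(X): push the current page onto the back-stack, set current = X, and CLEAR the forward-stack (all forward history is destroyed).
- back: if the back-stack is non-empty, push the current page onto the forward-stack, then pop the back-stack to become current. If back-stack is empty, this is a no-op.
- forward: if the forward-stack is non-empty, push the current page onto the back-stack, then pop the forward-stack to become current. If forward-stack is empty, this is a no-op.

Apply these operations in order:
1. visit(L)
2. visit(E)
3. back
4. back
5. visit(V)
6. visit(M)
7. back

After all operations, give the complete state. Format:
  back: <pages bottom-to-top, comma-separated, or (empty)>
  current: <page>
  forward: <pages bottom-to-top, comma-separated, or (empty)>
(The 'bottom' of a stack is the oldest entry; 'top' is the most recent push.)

After 1 (visit(L)): cur=L back=1 fwd=0
After 2 (visit(E)): cur=E back=2 fwd=0
After 3 (back): cur=L back=1 fwd=1
After 4 (back): cur=HOME back=0 fwd=2
After 5 (visit(V)): cur=V back=1 fwd=0
After 6 (visit(M)): cur=M back=2 fwd=0
After 7 (back): cur=V back=1 fwd=1

Answer: back: HOME
current: V
forward: M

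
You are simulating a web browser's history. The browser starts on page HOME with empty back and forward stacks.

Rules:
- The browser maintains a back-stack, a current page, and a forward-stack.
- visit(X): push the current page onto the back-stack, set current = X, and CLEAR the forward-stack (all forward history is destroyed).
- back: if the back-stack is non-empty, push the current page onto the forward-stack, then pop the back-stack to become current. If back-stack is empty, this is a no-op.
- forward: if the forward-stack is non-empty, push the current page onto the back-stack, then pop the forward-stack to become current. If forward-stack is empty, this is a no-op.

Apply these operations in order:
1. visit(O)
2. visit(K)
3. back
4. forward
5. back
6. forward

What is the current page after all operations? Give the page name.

After 1 (visit(O)): cur=O back=1 fwd=0
After 2 (visit(K)): cur=K back=2 fwd=0
After 3 (back): cur=O back=1 fwd=1
After 4 (forward): cur=K back=2 fwd=0
After 5 (back): cur=O back=1 fwd=1
After 6 (forward): cur=K back=2 fwd=0

Answer: K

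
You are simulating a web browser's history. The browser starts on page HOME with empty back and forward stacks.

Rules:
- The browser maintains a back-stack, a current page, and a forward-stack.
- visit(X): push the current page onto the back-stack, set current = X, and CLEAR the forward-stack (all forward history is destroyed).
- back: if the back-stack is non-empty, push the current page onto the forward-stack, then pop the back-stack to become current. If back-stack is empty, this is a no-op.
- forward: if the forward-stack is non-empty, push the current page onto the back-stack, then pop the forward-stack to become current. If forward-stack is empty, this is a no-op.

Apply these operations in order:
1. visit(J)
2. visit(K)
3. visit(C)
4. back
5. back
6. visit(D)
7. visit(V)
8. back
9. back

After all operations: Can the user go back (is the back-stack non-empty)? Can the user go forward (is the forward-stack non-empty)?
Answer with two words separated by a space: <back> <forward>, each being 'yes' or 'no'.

After 1 (visit(J)): cur=J back=1 fwd=0
After 2 (visit(K)): cur=K back=2 fwd=0
After 3 (visit(C)): cur=C back=3 fwd=0
After 4 (back): cur=K back=2 fwd=1
After 5 (back): cur=J back=1 fwd=2
After 6 (visit(D)): cur=D back=2 fwd=0
After 7 (visit(V)): cur=V back=3 fwd=0
After 8 (back): cur=D back=2 fwd=1
After 9 (back): cur=J back=1 fwd=2

Answer: yes yes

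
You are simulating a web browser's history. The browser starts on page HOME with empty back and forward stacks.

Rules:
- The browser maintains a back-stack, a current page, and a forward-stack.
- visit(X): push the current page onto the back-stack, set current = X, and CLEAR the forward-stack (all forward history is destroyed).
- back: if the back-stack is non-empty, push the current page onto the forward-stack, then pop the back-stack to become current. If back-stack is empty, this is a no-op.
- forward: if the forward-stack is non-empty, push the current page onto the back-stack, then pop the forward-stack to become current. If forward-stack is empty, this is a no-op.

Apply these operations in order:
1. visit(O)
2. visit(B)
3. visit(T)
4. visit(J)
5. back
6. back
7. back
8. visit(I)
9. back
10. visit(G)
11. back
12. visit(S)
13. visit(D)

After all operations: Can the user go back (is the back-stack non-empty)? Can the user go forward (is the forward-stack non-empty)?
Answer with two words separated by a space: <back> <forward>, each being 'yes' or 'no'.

Answer: yes no

Derivation:
After 1 (visit(O)): cur=O back=1 fwd=0
After 2 (visit(B)): cur=B back=2 fwd=0
After 3 (visit(T)): cur=T back=3 fwd=0
After 4 (visit(J)): cur=J back=4 fwd=0
After 5 (back): cur=T back=3 fwd=1
After 6 (back): cur=B back=2 fwd=2
After 7 (back): cur=O back=1 fwd=3
After 8 (visit(I)): cur=I back=2 fwd=0
After 9 (back): cur=O back=1 fwd=1
After 10 (visit(G)): cur=G back=2 fwd=0
After 11 (back): cur=O back=1 fwd=1
After 12 (visit(S)): cur=S back=2 fwd=0
After 13 (visit(D)): cur=D back=3 fwd=0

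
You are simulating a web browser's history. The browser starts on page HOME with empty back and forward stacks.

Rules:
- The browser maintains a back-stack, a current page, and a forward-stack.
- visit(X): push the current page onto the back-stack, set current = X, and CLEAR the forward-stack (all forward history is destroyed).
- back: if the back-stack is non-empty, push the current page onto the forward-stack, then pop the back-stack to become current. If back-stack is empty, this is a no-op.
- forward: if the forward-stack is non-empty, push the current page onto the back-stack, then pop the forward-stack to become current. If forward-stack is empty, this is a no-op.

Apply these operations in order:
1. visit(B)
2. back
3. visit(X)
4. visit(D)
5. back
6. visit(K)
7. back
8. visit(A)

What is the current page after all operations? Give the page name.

After 1 (visit(B)): cur=B back=1 fwd=0
After 2 (back): cur=HOME back=0 fwd=1
After 3 (visit(X)): cur=X back=1 fwd=0
After 4 (visit(D)): cur=D back=2 fwd=0
After 5 (back): cur=X back=1 fwd=1
After 6 (visit(K)): cur=K back=2 fwd=0
After 7 (back): cur=X back=1 fwd=1
After 8 (visit(A)): cur=A back=2 fwd=0

Answer: A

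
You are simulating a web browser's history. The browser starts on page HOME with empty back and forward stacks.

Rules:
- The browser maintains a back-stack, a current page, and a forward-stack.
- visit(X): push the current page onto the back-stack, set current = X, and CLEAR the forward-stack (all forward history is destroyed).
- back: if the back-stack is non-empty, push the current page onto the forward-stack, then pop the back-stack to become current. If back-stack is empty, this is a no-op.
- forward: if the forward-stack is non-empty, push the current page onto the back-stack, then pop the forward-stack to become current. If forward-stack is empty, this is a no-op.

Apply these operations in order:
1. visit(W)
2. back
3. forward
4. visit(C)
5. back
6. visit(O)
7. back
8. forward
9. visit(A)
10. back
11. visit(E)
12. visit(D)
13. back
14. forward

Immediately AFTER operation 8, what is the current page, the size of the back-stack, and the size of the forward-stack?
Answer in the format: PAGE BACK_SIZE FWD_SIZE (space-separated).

After 1 (visit(W)): cur=W back=1 fwd=0
After 2 (back): cur=HOME back=0 fwd=1
After 3 (forward): cur=W back=1 fwd=0
After 4 (visit(C)): cur=C back=2 fwd=0
After 5 (back): cur=W back=1 fwd=1
After 6 (visit(O)): cur=O back=2 fwd=0
After 7 (back): cur=W back=1 fwd=1
After 8 (forward): cur=O back=2 fwd=0

O 2 0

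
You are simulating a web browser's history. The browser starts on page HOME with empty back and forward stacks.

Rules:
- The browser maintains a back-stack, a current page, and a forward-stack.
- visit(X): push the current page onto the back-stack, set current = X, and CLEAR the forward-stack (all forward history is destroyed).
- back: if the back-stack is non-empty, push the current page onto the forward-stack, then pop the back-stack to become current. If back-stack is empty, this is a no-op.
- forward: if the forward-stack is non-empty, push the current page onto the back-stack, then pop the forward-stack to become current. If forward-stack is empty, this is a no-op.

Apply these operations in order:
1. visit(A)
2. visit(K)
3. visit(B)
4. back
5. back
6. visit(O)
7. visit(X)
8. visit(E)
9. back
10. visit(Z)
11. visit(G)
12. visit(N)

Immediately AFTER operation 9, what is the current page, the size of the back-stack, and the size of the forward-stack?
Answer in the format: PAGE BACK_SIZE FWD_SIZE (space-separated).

After 1 (visit(A)): cur=A back=1 fwd=0
After 2 (visit(K)): cur=K back=2 fwd=0
After 3 (visit(B)): cur=B back=3 fwd=0
After 4 (back): cur=K back=2 fwd=1
After 5 (back): cur=A back=1 fwd=2
After 6 (visit(O)): cur=O back=2 fwd=0
After 7 (visit(X)): cur=X back=3 fwd=0
After 8 (visit(E)): cur=E back=4 fwd=0
After 9 (back): cur=X back=3 fwd=1

X 3 1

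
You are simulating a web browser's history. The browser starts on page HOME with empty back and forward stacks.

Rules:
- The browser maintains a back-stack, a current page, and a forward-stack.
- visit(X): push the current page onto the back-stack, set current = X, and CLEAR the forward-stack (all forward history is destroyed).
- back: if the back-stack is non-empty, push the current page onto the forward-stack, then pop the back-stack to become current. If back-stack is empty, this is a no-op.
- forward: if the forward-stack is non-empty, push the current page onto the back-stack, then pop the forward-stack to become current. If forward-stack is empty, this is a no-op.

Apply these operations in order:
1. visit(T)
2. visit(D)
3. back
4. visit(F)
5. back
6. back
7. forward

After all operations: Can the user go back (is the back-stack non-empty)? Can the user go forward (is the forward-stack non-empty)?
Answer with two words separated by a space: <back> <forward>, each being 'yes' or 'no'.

Answer: yes yes

Derivation:
After 1 (visit(T)): cur=T back=1 fwd=0
After 2 (visit(D)): cur=D back=2 fwd=0
After 3 (back): cur=T back=1 fwd=1
After 4 (visit(F)): cur=F back=2 fwd=0
After 5 (back): cur=T back=1 fwd=1
After 6 (back): cur=HOME back=0 fwd=2
After 7 (forward): cur=T back=1 fwd=1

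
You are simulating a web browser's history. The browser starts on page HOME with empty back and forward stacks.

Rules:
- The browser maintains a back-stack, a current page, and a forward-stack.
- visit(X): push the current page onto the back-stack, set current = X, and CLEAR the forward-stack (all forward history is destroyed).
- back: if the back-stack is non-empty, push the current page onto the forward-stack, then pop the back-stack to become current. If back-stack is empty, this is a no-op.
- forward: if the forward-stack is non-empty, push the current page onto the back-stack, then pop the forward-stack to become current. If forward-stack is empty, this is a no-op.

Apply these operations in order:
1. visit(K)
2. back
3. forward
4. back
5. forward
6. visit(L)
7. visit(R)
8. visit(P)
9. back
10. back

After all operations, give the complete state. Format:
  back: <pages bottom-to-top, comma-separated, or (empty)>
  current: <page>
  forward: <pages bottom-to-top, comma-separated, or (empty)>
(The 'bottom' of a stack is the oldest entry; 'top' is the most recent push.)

Answer: back: HOME,K
current: L
forward: P,R

Derivation:
After 1 (visit(K)): cur=K back=1 fwd=0
After 2 (back): cur=HOME back=0 fwd=1
After 3 (forward): cur=K back=1 fwd=0
After 4 (back): cur=HOME back=0 fwd=1
After 5 (forward): cur=K back=1 fwd=0
After 6 (visit(L)): cur=L back=2 fwd=0
After 7 (visit(R)): cur=R back=3 fwd=0
After 8 (visit(P)): cur=P back=4 fwd=0
After 9 (back): cur=R back=3 fwd=1
After 10 (back): cur=L back=2 fwd=2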